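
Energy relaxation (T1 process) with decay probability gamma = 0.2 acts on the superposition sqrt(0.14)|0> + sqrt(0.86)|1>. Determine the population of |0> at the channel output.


For amplitude damping with parameter gamma on state sqrt(a)|0> + sqrt(b)|1>:
alpha^2 = 0.14, beta^2 = 0.86
P(|0>) = alpha^2 + gamma * beta^2
= 0.14 + 0.2 * 0.86
= 0.14 + 0.1720
= 0.3120

0.3120


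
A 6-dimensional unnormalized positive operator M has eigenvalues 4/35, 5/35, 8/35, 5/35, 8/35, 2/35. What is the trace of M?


tr(M) = sum of eigenvalues
= 4/35 + 5/35 + 8/35 + 5/35 + 8/35 + 2/35
= 32/35
= 0.9143

0.9143


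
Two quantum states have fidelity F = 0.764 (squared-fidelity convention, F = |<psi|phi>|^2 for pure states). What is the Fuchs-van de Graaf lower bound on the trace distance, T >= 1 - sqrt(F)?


Fuchs-van de Graaf (squared-fidelity convention): 1 - sqrt(F) <= T <= sqrt(1 - F).
Lower bound: T >= 1 - sqrt(F)
sqrt(F) = sqrt(0.764) = 0.8741
T >= 1 - 0.8741
T >= 0.1259

0.1259


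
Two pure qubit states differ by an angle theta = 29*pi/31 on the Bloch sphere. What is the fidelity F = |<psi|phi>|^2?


For states separated by angle theta on Bloch sphere:
F = cos^2(theta/2)
theta = 29*pi/31 = 2.9389
theta/2 = 1.4695
cos(theta/2) = 0.1012
F = 0.0102

0.0102


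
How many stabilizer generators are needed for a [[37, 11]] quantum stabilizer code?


For an [[n,k]] stabilizer code:
Number of stabilizer generators = n - k
= 37 - 11
= 26

26


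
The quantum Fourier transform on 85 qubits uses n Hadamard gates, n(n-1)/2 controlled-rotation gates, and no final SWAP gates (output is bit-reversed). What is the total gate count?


Hadamard gates: 85
Controlled rotations: n*(n-1)/2 = 85*84/2 = 3570
SWAP gates: 0 (omitted)
Total = 85 + 3570
= 3655

3655


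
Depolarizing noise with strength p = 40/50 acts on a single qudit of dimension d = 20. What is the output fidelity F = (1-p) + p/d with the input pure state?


F = (1-p) + p/d
= (1 - 0.8000) + 0.8000/20
= 0.2000 + 0.0400
= 0.2400

0.2400


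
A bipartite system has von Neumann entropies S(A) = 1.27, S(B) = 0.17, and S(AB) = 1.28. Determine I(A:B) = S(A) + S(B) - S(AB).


I(A:B) = S(A) + S(B) - S(AB)
= 1.27 + 0.17 - 1.28
= 0.1600

0.1600


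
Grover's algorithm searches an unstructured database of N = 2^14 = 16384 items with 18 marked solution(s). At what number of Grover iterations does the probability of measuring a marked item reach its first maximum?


After j Grover iterations the success probability is P(j) = sin^2((2j+1)*theta), where sin(theta) = sqrt(k/N).
N = 2^14 = 16384, k = 18
sin(theta) = sqrt(k/N) = 0.03314563037
theta = arcsin(sqrt(k/N)) = 0.03315170252 rad
P(j) reaches its first maximum when (2j+1)*theta is as close as possible to pi/2, i.e. j = round(pi/(4*theta) - 1/2).
pi/(4*theta) - 1/2 = 23.1910
(For comparison, the common estimate pi/4 * sqrt(N/k) = 23.6954; the exact maximiser is used here.)
Optimal iterations = 23

23


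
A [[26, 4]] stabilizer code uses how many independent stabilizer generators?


For an [[n,k]] stabilizer code:
Number of stabilizer generators = n - k
= 26 - 4
= 22

22


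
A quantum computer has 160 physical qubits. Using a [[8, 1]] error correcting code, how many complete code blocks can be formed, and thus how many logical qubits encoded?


Each code block uses 8 physical qubits for 1 logical qubit(s).
Number of complete blocks = floor(160 / 8) = 20
Logical qubits = 20 * 1
= 20

20


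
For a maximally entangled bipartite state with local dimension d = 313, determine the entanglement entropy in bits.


For a maximally entangled state in d x d:
S = log2(d) = log2(313)
= 8.2900

8.2900


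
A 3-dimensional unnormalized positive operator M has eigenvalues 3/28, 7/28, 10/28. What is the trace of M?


tr(M) = sum of eigenvalues
= 3/28 + 7/28 + 10/28
= 20/28
= 0.7143

0.7143


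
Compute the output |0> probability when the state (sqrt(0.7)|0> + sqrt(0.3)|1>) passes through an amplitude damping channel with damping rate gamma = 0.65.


For amplitude damping with parameter gamma on state sqrt(a)|0> + sqrt(b)|1>:
alpha^2 = 0.7, beta^2 = 0.3
P(|0>) = alpha^2 + gamma * beta^2
= 0.7 + 0.65 * 0.3
= 0.7 + 0.1950
= 0.8950

0.8950


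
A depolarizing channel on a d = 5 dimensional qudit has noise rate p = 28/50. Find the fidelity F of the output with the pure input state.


F = (1-p) + p/d
= (1 - 0.5600) + 0.5600/5
= 0.4400 + 0.1120
= 0.5520

0.5520


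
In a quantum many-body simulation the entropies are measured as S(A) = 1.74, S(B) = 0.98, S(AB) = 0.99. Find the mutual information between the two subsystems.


I(A:B) = S(A) + S(B) - S(AB)
= 1.74 + 0.98 - 0.99
= 1.7300

1.7300


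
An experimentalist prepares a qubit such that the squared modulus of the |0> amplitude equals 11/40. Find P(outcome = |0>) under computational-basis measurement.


|alpha|^2 = 11/40 = 0.2750
|beta|^2 = 1 - 11/40 = 29/40 = 0.7250
P(|0>) = |alpha|^2 = 0.2750

0.2750


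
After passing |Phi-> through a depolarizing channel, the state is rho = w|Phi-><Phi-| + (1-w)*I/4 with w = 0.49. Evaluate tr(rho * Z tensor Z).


|Phi-> = (|00> - |11>)/sqrt(2)
For the pure Bell state, <Z_A Z_B> = +1 (Bell-state Pauli correlator).
The maximally-mixed part I/4 has tr(I/4 * P tensor P) = 0 for any traceless Pauli P.
So <Z_A Z_B>_rho = w * (+1) + (1 - w) * 0
= 0.49 * (+1)
= 0.4900

0.4900


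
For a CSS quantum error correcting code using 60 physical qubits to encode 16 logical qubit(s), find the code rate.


Code rate R = k/n
= 16/60
= 0.2667

0.2667


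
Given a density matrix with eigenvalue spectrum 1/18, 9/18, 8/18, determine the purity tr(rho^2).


tr(rho^2) = sum of eigenvalues squared
= (1/18)^2 + (9/18)^2 + (8/18)^2
= (1 + 81 + 64) / 324
= 146/324
= 0.4506

0.4506


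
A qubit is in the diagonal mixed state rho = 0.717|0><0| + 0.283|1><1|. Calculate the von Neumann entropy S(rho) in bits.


S = -p*log2(p) - (1-p)*log2(1-p)
p = 0.7170, 1-p = 0.2830
= -0.7170 * log2(0.7170) - 0.2830 * log2(0.2830)
= -(-0.3441) - (-0.5154)
= 0.8595

0.8595


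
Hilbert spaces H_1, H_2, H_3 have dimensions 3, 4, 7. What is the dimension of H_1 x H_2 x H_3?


dim(H_1 x H_2 x H_3) = 3 * 4 * 7
= 12 * 7
= 84

84


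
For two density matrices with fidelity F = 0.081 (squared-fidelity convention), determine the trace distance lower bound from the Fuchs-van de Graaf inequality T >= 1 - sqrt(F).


Fuchs-van de Graaf (squared-fidelity convention): 1 - sqrt(F) <= T <= sqrt(1 - F).
Lower bound: T >= 1 - sqrt(F)
sqrt(F) = sqrt(0.081) = 0.2846
T >= 1 - 0.2846
T >= 0.7154

0.7154


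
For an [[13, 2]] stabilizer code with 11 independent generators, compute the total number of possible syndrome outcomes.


Each stabilizer generator gives a binary (+1 or -1) measurement outcome.
With 11 independent generators:
Total syndromes = 2^11
= 2048

2048


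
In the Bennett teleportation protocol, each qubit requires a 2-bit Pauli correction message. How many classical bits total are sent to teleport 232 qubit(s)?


Quantum teleportation requires 2 classical bits per qubit teleported.
232 qubit(s) -> 2 * 232 = 464 classical bits

464


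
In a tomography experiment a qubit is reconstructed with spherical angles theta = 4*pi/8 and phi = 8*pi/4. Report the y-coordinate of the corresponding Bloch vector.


theta = 1.5708, phi = 6.2832
r_y = sin(theta)*sin(phi) = 1.0000 * 0.0000
r_y = 0.0000

0.0000


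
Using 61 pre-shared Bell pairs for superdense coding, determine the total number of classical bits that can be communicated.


Superdense coding allows 2 classical bits per shared entangled pair.
61 pair(s) -> 2 * 61 = 122 classical bits

122


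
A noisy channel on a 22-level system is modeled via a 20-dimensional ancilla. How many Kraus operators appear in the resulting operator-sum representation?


Tracing out the environment in an orthonormal basis {|i>_E} gives Kraus operators K_i = <i|_E U |0>_E.
Number of Kraus operators = dim(H_env) = d_env
= 20

20


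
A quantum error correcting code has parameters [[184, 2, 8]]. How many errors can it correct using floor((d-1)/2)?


Code parameters: [[184, 2, 8]], distance d = 8.
Number of correctable errors = floor((d-1)/2)
= floor((8 - 1)/2)
= floor(7/2)
= 3

3


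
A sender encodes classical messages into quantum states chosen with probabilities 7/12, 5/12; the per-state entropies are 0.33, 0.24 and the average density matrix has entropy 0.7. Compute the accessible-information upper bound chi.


chi = S(rho) - sum_i p_i * S(rho_i)
Weighted entropy = 7/12 * 0.33 + 5/12 * 0.24
= 0.2925
chi = 0.7 - 0.2925
= 0.4075

0.4075


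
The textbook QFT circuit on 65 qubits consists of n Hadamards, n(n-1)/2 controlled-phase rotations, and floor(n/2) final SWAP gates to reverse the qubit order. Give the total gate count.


Hadamard gates: 65
Controlled rotations: n*(n-1)/2 = 65*64/2 = 2080
SWAP gates: floor(n/2) = floor(65/2) = 32
Total = 65 + 2080 + 32
= 2177

2177


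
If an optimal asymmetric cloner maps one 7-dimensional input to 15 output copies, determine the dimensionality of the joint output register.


Output space = H^(tensor 15) where dim(H) = 7
dim = 7^15
= 49 (after 2 factors)
= 343 (after 3 factors)
= 2401 (after 4 factors)
= 16807 (after 5 factors)
= 117649 (after 6 factors)
= 823543 (after 7 factors)
= 5764801 (after 8 factors)
= 40353607 (after 9 factors)
= 282475249 (after 10 factors)
= 1977326743 (after 11 factors)
= 13841287201 (after 12 factors)
= 96889010407 (after 13 factors)
= 678223072849 (after 14 factors)
= 4747561509943 (after 15 factors)
= 4747561509943

4747561509943


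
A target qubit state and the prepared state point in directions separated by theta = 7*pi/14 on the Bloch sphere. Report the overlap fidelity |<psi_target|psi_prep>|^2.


For states separated by angle theta on Bloch sphere:
F = cos^2(theta/2)
theta = 7*pi/14 = 1.5708
theta/2 = 0.7854
cos(theta/2) = 0.7071
F = 0.5000

0.5000


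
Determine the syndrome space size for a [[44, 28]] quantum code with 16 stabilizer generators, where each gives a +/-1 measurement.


Each stabilizer generator gives a binary (+1 or -1) measurement outcome.
With 16 independent generators:
Total syndromes = 2^16
= 65536

65536


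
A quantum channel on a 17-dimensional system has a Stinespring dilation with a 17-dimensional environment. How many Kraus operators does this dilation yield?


Tracing out the environment in an orthonormal basis {|i>_E} gives Kraus operators K_i = <i|_E U |0>_E.
Number of Kraus operators = dim(H_env) = d_env
= 17

17


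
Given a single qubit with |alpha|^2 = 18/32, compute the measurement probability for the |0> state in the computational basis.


|alpha|^2 = 18/32 = 0.5625
|beta|^2 = 1 - 18/32 = 14/32 = 0.4375
P(|0>) = |alpha|^2 = 0.5625

0.5625


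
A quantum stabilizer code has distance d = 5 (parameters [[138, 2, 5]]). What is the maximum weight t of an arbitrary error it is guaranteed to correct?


Code parameters: [[138, 2, 5]], distance d = 5.
Number of correctable errors = floor((d-1)/2)
= floor((5 - 1)/2)
= floor(4/2)
= 2

2


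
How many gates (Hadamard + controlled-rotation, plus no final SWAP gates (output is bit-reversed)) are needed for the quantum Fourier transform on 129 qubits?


Hadamard gates: 129
Controlled rotations: n*(n-1)/2 = 129*128/2 = 8256
SWAP gates: 0 (omitted)
Total = 129 + 8256
= 8385

8385


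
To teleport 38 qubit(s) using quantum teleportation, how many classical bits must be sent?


Quantum teleportation requires 2 classical bits per qubit teleported.
38 qubit(s) -> 2 * 38 = 76 classical bits

76


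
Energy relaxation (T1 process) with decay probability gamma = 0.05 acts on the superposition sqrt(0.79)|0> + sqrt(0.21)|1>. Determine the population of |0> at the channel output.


For amplitude damping with parameter gamma on state sqrt(a)|0> + sqrt(b)|1>:
alpha^2 = 0.79, beta^2 = 0.21
P(|0>) = alpha^2 + gamma * beta^2
= 0.79 + 0.05 * 0.21
= 0.79 + 0.0105
= 0.8005

0.8005


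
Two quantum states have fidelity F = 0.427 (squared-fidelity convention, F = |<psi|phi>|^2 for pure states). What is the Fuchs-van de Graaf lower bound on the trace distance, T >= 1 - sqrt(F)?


Fuchs-van de Graaf (squared-fidelity convention): 1 - sqrt(F) <= T <= sqrt(1 - F).
Lower bound: T >= 1 - sqrt(F)
sqrt(F) = sqrt(0.427) = 0.6535
T >= 1 - 0.6535
T >= 0.3465

0.3465


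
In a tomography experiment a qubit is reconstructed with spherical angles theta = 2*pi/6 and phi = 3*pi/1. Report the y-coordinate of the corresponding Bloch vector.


theta = 1.0472, phi = 9.4248
r_y = sin(theta)*sin(phi) = 0.8660 * 0.0000
r_y = 0.0000

0.0000


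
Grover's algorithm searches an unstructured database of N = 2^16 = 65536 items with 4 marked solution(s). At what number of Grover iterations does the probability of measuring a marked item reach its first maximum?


After j Grover iterations the success probability is P(j) = sin^2((2j+1)*theta), where sin(theta) = sqrt(k/N).
N = 2^16 = 65536, k = 4
sin(theta) = sqrt(k/N) = 0.0078125
theta = arcsin(sqrt(k/N)) = 0.007812579475 rad
P(j) reaches its first maximum when (2j+1)*theta is as close as possible to pi/2, i.e. j = round(pi/(4*theta) - 1/2).
pi/(4*theta) - 1/2 = 100.0299
(For comparison, the common estimate pi/4 * sqrt(N/k) = 100.5310; the exact maximiser is used here.)
Optimal iterations = 100

100


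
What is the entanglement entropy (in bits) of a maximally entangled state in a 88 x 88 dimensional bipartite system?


For a maximally entangled state in d x d:
S = log2(d) = log2(88)
= 6.4594

6.4594


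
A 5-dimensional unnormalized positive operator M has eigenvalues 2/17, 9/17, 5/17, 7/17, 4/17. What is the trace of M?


tr(M) = sum of eigenvalues
= 2/17 + 9/17 + 5/17 + 7/17 + 4/17
= 27/17
= 1.5882

1.5882


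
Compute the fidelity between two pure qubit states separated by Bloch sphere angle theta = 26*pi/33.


For states separated by angle theta on Bloch sphere:
F = cos^2(theta/2)
theta = 26*pi/33 = 2.4752
theta/2 = 1.2376
cos(theta/2) = 0.3271
F = 0.1070

0.1070


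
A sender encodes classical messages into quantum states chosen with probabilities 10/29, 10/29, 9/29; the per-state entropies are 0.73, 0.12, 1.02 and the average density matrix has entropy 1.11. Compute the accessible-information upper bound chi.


chi = S(rho) - sum_i p_i * S(rho_i)
Weighted entropy = 10/29 * 0.73 + 10/29 * 0.12 + 9/29 * 1.02
= 0.6097
chi = 1.11 - 0.6097
= 0.5003

0.5003


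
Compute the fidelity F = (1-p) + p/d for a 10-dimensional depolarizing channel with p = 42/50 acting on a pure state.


F = (1-p) + p/d
= (1 - 0.8400) + 0.8400/10
= 0.1600 + 0.0840
= 0.2440

0.2440


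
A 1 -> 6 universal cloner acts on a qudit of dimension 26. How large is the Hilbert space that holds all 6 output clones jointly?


Output space = H^(tensor 6) where dim(H) = 26
dim = 26^6
= 676 (after 2 factors)
= 17576 (after 3 factors)
= 456976 (after 4 factors)
= 11881376 (after 5 factors)
= 308915776 (after 6 factors)
= 308915776

308915776


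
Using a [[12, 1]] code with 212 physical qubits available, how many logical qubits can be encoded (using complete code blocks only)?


Each code block uses 12 physical qubits for 1 logical qubit(s).
Number of complete blocks = floor(212 / 12) = 17
Logical qubits = 17 * 1
= 17

17


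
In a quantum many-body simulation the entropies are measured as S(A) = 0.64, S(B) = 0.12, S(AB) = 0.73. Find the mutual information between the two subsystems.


I(A:B) = S(A) + S(B) - S(AB)
= 0.64 + 0.12 - 0.73
= 0.0300

0.0300


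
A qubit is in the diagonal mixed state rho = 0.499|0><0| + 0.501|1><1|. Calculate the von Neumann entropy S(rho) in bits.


S = -p*log2(p) - (1-p)*log2(1-p)
p = 0.4990, 1-p = 0.5010
= -0.4990 * log2(0.4990) - 0.5010 * log2(0.5010)
= -(-0.5004) - (-0.4996)
= 1.0000

1.0000


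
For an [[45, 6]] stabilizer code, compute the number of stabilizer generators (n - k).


For an [[n,k]] stabilizer code:
Number of stabilizer generators = n - k
= 45 - 6
= 39

39


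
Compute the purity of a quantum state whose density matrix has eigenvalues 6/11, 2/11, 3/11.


tr(rho^2) = sum of eigenvalues squared
= (6/11)^2 + (2/11)^2 + (3/11)^2
= (36 + 4 + 9) / 121
= 49/121
= 0.4050

0.4050


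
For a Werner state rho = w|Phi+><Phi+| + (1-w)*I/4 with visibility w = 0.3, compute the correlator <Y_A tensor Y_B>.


|Phi+> = (|00> + |11>)/sqrt(2)
For the pure Bell state, <Y_A Y_B> = -1 (Bell-state Pauli correlator).
The maximally-mixed part I/4 has tr(I/4 * P tensor P) = 0 for any traceless Pauli P.
So <Y_A Y_B>_rho = w * (-1) + (1 - w) * 0
= 0.3 * (-1)
= -0.3000

-0.3000


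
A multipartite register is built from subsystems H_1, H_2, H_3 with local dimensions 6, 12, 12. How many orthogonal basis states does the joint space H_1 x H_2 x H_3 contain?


dim(H_1 x H_2 x H_3) = 6 * 12 * 12
= 72 * 12
= 864

864


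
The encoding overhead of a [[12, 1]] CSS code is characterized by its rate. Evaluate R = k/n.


Code rate R = k/n
= 1/12
= 0.0833

0.0833


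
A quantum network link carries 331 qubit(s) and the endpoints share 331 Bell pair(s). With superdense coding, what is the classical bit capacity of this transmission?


Superdense coding allows 2 classical bits per shared entangled pair.
331 pair(s) -> 2 * 331 = 662 classical bits

662


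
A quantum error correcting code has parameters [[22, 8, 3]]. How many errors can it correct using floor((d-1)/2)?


Code parameters: [[22, 8, 3]], distance d = 3.
Number of correctable errors = floor((d-1)/2)
= floor((3 - 1)/2)
= floor(2/2)
= 1

1


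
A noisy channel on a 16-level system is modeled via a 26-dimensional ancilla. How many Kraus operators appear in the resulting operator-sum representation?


Tracing out the environment in an orthonormal basis {|i>_E} gives Kraus operators K_i = <i|_E U |0>_E.
Number of Kraus operators = dim(H_env) = d_env
= 26

26


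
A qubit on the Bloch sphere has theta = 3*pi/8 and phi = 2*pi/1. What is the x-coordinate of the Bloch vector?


theta = 1.1781, phi = 6.2832
r_x = sin(theta)*cos(phi) = 0.9239 * 1.0000
r_x = 0.9239

0.9239


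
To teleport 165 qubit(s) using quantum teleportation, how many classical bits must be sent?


Quantum teleportation requires 2 classical bits per qubit teleported.
165 qubit(s) -> 2 * 165 = 330 classical bits

330


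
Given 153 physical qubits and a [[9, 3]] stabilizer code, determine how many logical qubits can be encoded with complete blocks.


Each code block uses 9 physical qubits for 3 logical qubit(s).
Number of complete blocks = floor(153 / 9) = 17
Logical qubits = 17 * 3
= 51

51


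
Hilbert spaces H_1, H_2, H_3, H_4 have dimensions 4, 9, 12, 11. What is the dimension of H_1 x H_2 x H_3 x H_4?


dim(H_1 x H_2 x H_3 x H_4) = 4 * 9 * 12 * 11
= 36 * 12 * 11
= 432 * 11
= 4752

4752


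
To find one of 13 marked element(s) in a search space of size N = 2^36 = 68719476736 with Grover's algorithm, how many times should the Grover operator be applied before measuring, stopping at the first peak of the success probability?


After j Grover iterations the success probability is P(j) = sin^2((2j+1)*theta), where sin(theta) = sqrt(k/N).
N = 2^36 = 68719476736, k = 13
sin(theta) = sqrt(k/N) = 1.375408659e-05
theta = arcsin(sqrt(k/N)) = 1.375408659e-05 rad
P(j) reaches its first maximum when (2j+1)*theta is as close as possible to pi/2, i.e. j = round(pi/(4*theta) - 1/2).
pi/(4*theta) - 1/2 = 57102.3951
(For comparison, the common estimate pi/4 * sqrt(N/k) = 57102.8951; the exact maximiser is used here.)
Optimal iterations = 57102

57102


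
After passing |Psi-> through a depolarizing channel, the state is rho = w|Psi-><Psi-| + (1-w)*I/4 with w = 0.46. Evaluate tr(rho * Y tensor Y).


|Psi-> = (|01> - |10>)/sqrt(2)
For the pure Bell state, <Y_A Y_B> = -1 (Bell-state Pauli correlator).
The maximally-mixed part I/4 has tr(I/4 * P tensor P) = 0 for any traceless Pauli P.
So <Y_A Y_B>_rho = w * (-1) + (1 - w) * 0
= 0.46 * (-1)
= -0.4600

-0.4600


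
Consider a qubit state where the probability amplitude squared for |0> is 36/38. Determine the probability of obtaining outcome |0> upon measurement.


|alpha|^2 = 36/38 = 0.9474
|beta|^2 = 1 - 36/38 = 2/38 = 0.0526
P(|0>) = |alpha|^2 = 0.9474

0.9474


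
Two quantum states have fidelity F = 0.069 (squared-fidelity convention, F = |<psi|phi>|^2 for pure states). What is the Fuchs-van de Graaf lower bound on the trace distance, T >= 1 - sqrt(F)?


Fuchs-van de Graaf (squared-fidelity convention): 1 - sqrt(F) <= T <= sqrt(1 - F).
Lower bound: T >= 1 - sqrt(F)
sqrt(F) = sqrt(0.069) = 0.2627
T >= 1 - 0.2627
T >= 0.7373

0.7373


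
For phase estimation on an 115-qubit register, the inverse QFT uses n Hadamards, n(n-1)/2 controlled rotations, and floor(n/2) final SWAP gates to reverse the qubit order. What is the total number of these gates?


Hadamard gates: 115
Controlled rotations: n*(n-1)/2 = 115*114/2 = 6555
SWAP gates: floor(n/2) = floor(115/2) = 57
Total = 115 + 6555 + 57
= 6727

6727


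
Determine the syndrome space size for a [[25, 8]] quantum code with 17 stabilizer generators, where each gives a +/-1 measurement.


Each stabilizer generator gives a binary (+1 or -1) measurement outcome.
With 17 independent generators:
Total syndromes = 2^17
= 131072

131072


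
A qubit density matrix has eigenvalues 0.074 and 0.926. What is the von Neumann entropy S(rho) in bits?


S = -p*log2(p) - (1-p)*log2(1-p)
p = 0.0740, 1-p = 0.9260
= -0.0740 * log2(0.0740) - 0.9260 * log2(0.9260)
= -(-0.2780) - (-0.1027)
= 0.3807

0.3807


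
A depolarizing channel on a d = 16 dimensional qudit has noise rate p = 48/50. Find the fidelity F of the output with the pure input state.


F = (1-p) + p/d
= (1 - 0.9600) + 0.9600/16
= 0.0400 + 0.0600
= 0.1000

0.1000


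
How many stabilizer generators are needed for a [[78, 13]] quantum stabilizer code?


For an [[n,k]] stabilizer code:
Number of stabilizer generators = n - k
= 78 - 13
= 65

65


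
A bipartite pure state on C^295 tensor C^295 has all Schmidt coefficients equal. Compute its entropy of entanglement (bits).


For a maximally entangled state in d x d:
S = log2(d) = log2(295)
= 8.2046

8.2046


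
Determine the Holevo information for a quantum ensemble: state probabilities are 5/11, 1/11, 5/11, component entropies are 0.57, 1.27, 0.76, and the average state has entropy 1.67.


chi = S(rho) - sum_i p_i * S(rho_i)
Weighted entropy = 5/11 * 0.57 + 1/11 * 1.27 + 5/11 * 0.76
= 0.7200
chi = 1.67 - 0.7200
= 0.9500

0.9500


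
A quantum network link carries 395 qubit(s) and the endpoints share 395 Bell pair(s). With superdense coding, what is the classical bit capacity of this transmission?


Superdense coding allows 2 classical bits per shared entangled pair.
395 pair(s) -> 2 * 395 = 790 classical bits

790


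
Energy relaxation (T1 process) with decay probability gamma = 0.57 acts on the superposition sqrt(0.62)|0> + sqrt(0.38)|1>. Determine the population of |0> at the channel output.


For amplitude damping with parameter gamma on state sqrt(a)|0> + sqrt(b)|1>:
alpha^2 = 0.62, beta^2 = 0.38
P(|0>) = alpha^2 + gamma * beta^2
= 0.62 + 0.57 * 0.38
= 0.62 + 0.2166
= 0.8366

0.8366


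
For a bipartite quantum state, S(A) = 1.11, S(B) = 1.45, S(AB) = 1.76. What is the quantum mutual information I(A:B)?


I(A:B) = S(A) + S(B) - S(AB)
= 1.11 + 1.45 - 1.76
= 0.8000

0.8000


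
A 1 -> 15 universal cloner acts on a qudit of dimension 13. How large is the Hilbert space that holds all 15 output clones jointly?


Output space = H^(tensor 15) where dim(H) = 13
dim = 13^15
= 169 (after 2 factors)
= 2197 (after 3 factors)
= 28561 (after 4 factors)
= 371293 (after 5 factors)
= 4826809 (after 6 factors)
= 62748517 (after 7 factors)
= 815730721 (after 8 factors)
= 10604499373 (after 9 factors)
= 137858491849 (after 10 factors)
= 1792160394037 (after 11 factors)
= 23298085122481 (after 12 factors)
= 302875106592253 (after 13 factors)
= 3937376385699289 (after 14 factors)
= 51185893014090757 (after 15 factors)
= 51185893014090757

51185893014090757


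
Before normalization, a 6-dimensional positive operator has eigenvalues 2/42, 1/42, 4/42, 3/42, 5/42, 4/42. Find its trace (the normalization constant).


tr(M) = sum of eigenvalues
= 2/42 + 1/42 + 4/42 + 3/42 + 5/42 + 4/42
= 19/42
= 0.4524

0.4524


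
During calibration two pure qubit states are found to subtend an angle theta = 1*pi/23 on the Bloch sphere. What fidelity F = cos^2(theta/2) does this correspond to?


For states separated by angle theta on Bloch sphere:
F = cos^2(theta/2)
theta = 1*pi/23 = 0.1366
theta/2 = 0.0683
cos(theta/2) = 0.9977
F = 0.9953

0.9953


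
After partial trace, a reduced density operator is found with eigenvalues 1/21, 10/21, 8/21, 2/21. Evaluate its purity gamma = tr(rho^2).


tr(rho^2) = sum of eigenvalues squared
= (1/21)^2 + (10/21)^2 + (8/21)^2 + (2/21)^2
= (1 + 100 + 64 + 4) / 441
= 169/441
= 0.3832

0.3832


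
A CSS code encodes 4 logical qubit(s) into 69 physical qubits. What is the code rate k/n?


Code rate R = k/n
= 4/69
= 0.0580

0.0580


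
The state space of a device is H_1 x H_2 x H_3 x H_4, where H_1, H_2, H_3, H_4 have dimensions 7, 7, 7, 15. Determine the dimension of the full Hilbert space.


dim(H_1 x H_2 x H_3 x H_4) = 7 * 7 * 7 * 15
= 49 * 7 * 15
= 343 * 15
= 5145

5145


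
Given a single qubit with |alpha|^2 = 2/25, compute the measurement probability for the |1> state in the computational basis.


|alpha|^2 = 2/25 = 0.0800
|beta|^2 = 1 - 2/25 = 23/25 = 0.9200
P(|1>) = |beta|^2 = 0.9200

0.9200


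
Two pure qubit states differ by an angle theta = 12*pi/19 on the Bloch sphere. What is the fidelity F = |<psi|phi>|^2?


For states separated by angle theta on Bloch sphere:
F = cos^2(theta/2)
theta = 12*pi/19 = 1.9842
theta/2 = 0.9921
cos(theta/2) = 0.5469
F = 0.2992

0.2992


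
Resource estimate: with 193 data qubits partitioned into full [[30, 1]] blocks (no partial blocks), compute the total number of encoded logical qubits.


Each code block uses 30 physical qubits for 1 logical qubit(s).
Number of complete blocks = floor(193 / 30) = 6
Logical qubits = 6 * 1
= 6

6


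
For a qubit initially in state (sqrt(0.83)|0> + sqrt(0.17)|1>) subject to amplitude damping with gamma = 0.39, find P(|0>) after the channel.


For amplitude damping with parameter gamma on state sqrt(a)|0> + sqrt(b)|1>:
alpha^2 = 0.83, beta^2 = 0.17
P(|0>) = alpha^2 + gamma * beta^2
= 0.83 + 0.39 * 0.17
= 0.83 + 0.0663
= 0.8963

0.8963


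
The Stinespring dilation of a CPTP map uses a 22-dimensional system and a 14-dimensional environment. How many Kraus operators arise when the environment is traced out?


Tracing out the environment in an orthonormal basis {|i>_E} gives Kraus operators K_i = <i|_E U |0>_E.
Number of Kraus operators = dim(H_env) = d_env
= 14

14


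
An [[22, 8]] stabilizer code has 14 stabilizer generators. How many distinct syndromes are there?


Each stabilizer generator gives a binary (+1 or -1) measurement outcome.
With 14 independent generators:
Total syndromes = 2^14
= 16384

16384


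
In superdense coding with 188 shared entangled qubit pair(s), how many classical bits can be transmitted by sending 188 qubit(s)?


Superdense coding allows 2 classical bits per shared entangled pair.
188 pair(s) -> 2 * 188 = 376 classical bits

376


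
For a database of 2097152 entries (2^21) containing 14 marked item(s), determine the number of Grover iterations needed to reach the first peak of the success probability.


After j Grover iterations the success probability is P(j) = sin^2((2j+1)*theta), where sin(theta) = sqrt(k/N).
N = 2^21 = 2097152, k = 14
sin(theta) = sqrt(k/N) = 0.002583741515
theta = arcsin(sqrt(k/N)) = 0.002583744389 rad
P(j) reaches its first maximum when (2j+1)*theta is as close as possible to pi/2, i.e. j = round(pi/(4*theta) - 1/2).
pi/(4*theta) - 1/2 = 303.4767
(For comparison, the common estimate pi/4 * sqrt(N/k) = 303.9771; the exact maximiser is used here.)
Optimal iterations = 303

303


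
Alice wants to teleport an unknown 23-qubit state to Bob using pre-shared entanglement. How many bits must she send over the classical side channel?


Quantum teleportation requires 2 classical bits per qubit teleported.
23 qubit(s) -> 2 * 23 = 46 classical bits

46


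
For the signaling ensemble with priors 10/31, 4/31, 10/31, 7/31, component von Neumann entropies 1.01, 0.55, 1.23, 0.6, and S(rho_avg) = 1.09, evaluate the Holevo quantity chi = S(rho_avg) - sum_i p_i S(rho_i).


chi = S(rho) - sum_i p_i * S(rho_i)
Weighted entropy = 10/31 * 1.01 + 4/31 * 0.55 + 10/31 * 1.23 + 7/31 * 0.6
= 0.9290
chi = 1.09 - 0.9290
= 0.1610

0.1610


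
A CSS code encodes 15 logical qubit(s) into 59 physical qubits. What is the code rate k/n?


Code rate R = k/n
= 15/59
= 0.2542

0.2542


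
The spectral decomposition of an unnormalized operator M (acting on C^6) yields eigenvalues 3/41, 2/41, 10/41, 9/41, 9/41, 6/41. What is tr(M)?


tr(M) = sum of eigenvalues
= 3/41 + 2/41 + 10/41 + 9/41 + 9/41 + 6/41
= 39/41
= 0.9512

0.9512


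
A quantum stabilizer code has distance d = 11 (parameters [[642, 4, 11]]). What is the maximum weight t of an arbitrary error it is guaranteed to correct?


Code parameters: [[642, 4, 11]], distance d = 11.
Number of correctable errors = floor((d-1)/2)
= floor((11 - 1)/2)
= floor(10/2)
= 5

5


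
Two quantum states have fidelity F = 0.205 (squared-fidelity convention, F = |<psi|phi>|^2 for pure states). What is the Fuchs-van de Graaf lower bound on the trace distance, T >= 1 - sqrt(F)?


Fuchs-van de Graaf (squared-fidelity convention): 1 - sqrt(F) <= T <= sqrt(1 - F).
Lower bound: T >= 1 - sqrt(F)
sqrt(F) = sqrt(0.205) = 0.4528
T >= 1 - 0.4528
T >= 0.5472

0.5472


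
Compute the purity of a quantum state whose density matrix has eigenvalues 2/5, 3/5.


tr(rho^2) = sum of eigenvalues squared
= (2/5)^2 + (3/5)^2
= (4 + 9) / 25
= 13/25
= 0.5200

0.5200


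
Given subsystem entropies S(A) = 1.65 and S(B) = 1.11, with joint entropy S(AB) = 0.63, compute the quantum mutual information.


I(A:B) = S(A) + S(B) - S(AB)
= 1.65 + 1.11 - 0.63
= 2.1300

2.1300


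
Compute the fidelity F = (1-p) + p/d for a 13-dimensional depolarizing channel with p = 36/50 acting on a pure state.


F = (1-p) + p/d
= (1 - 0.7200) + 0.7200/13
= 0.2800 + 0.0554
= 0.3354

0.3354


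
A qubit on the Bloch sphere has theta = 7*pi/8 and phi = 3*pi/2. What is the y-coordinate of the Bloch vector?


theta = 2.7489, phi = 4.7124
r_y = sin(theta)*sin(phi) = 0.3827 * -1.0000
r_y = -0.3827

-0.3827


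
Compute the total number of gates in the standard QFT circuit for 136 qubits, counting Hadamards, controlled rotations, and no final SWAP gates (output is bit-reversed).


Hadamard gates: 136
Controlled rotations: n*(n-1)/2 = 136*135/2 = 9180
SWAP gates: 0 (omitted)
Total = 136 + 9180
= 9316

9316


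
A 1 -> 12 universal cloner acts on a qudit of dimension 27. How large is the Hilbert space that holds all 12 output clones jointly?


Output space = H^(tensor 12) where dim(H) = 27
dim = 27^12
= 729 (after 2 factors)
= 19683 (after 3 factors)
= 531441 (after 4 factors)
= 14348907 (after 5 factors)
= 387420489 (after 6 factors)
= 10460353203 (after 7 factors)
= 282429536481 (after 8 factors)
= 7625597484987 (after 9 factors)
= 205891132094649 (after 10 factors)
= 5559060566555523 (after 11 factors)
= 150094635296999121 (after 12 factors)
= 150094635296999121

150094635296999121


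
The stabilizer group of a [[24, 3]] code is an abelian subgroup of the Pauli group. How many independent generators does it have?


For an [[n,k]] stabilizer code:
Number of stabilizer generators = n - k
= 24 - 3
= 21

21


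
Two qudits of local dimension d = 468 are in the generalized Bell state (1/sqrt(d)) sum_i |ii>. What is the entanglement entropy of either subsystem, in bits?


For a maximally entangled state in d x d:
S = log2(d) = log2(468)
= 8.8704

8.8704


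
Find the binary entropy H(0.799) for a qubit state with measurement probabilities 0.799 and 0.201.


S = -p*log2(p) - (1-p)*log2(1-p)
p = 0.7990, 1-p = 0.2010
= -0.7990 * log2(0.7990) - 0.2010 * log2(0.2010)
= -(-0.2587) - (-0.4653)
= 0.7239

0.7239


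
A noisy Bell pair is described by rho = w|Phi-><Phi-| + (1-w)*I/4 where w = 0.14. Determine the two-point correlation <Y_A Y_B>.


|Phi-> = (|00> - |11>)/sqrt(2)
For the pure Bell state, <Y_A Y_B> = +1 (Bell-state Pauli correlator).
The maximally-mixed part I/4 has tr(I/4 * P tensor P) = 0 for any traceless Pauli P.
So <Y_A Y_B>_rho = w * (+1) + (1 - w) * 0
= 0.14 * (+1)
= 0.1400

0.1400


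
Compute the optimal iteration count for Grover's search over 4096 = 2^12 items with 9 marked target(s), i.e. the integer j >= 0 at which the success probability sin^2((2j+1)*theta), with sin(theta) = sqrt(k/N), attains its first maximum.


After j Grover iterations the success probability is P(j) = sin^2((2j+1)*theta), where sin(theta) = sqrt(k/N).
N = 2^12 = 4096, k = 9
sin(theta) = sqrt(k/N) = 0.046875
theta = arcsin(sqrt(k/N)) = 0.04689218313 rad
P(j) reaches its first maximum when (2j+1)*theta is as close as possible to pi/2, i.e. j = round(pi/(4*theta) - 1/2).
pi/(4*theta) - 1/2 = 16.2490
(For comparison, the common estimate pi/4 * sqrt(N/k) = 16.7552; the exact maximiser is used here.)
Optimal iterations = 16

16


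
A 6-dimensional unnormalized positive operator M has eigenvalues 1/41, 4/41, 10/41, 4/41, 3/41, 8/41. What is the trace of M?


tr(M) = sum of eigenvalues
= 1/41 + 4/41 + 10/41 + 4/41 + 3/41 + 8/41
= 30/41
= 0.7317

0.7317


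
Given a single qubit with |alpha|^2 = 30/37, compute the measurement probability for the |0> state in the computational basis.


|alpha|^2 = 30/37 = 0.8108
|beta|^2 = 1 - 30/37 = 7/37 = 0.1892
P(|0>) = |alpha|^2 = 0.8108

0.8108


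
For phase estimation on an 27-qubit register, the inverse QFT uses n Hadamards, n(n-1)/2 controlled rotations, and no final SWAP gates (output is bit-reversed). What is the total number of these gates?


Hadamard gates: 27
Controlled rotations: n*(n-1)/2 = 27*26/2 = 351
SWAP gates: 0 (omitted)
Total = 27 + 351
= 378

378


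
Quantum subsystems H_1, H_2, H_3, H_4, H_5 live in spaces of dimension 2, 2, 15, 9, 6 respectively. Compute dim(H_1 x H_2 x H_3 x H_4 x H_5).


dim(H_1 x H_2 x H_3 x H_4 x H_5) = 2 * 2 * 15 * 9 * 6
= 4 * 15 * 9 * 6
= 60 * 9 * 6
= 540 * 6
= 3240

3240


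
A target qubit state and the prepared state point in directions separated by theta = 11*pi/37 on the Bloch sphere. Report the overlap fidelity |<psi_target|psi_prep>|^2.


For states separated by angle theta on Bloch sphere:
F = cos^2(theta/2)
theta = 11*pi/37 = 0.9340
theta/2 = 0.4670
cos(theta/2) = 0.8929
F = 0.7973

0.7973


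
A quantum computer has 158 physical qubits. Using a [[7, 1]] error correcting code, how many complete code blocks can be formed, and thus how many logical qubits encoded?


Each code block uses 7 physical qubits for 1 logical qubit(s).
Number of complete blocks = floor(158 / 7) = 22
Logical qubits = 22 * 1
= 22

22


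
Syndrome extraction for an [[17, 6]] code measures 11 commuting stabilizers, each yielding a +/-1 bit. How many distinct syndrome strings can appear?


Each stabilizer generator gives a binary (+1 or -1) measurement outcome.
With 11 independent generators:
Total syndromes = 2^11
= 2048

2048


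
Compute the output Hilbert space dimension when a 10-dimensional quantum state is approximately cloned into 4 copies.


Output space = H^(tensor 4) where dim(H) = 10
dim = 10^4
= 100 (after 2 factors)
= 1000 (after 3 factors)
= 10000 (after 4 factors)
= 10000

10000


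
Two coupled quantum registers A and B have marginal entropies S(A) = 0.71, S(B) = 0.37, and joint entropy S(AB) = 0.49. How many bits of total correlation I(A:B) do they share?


I(A:B) = S(A) + S(B) - S(AB)
= 0.71 + 0.37 - 0.49
= 0.5900

0.5900


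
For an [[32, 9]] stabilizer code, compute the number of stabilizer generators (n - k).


For an [[n,k]] stabilizer code:
Number of stabilizer generators = n - k
= 32 - 9
= 23

23


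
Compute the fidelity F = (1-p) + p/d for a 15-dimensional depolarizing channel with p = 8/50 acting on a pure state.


F = (1-p) + p/d
= (1 - 0.1600) + 0.1600/15
= 0.8400 + 0.0107
= 0.8507

0.8507


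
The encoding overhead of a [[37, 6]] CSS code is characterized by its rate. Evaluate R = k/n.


Code rate R = k/n
= 6/37
= 0.1622

0.1622


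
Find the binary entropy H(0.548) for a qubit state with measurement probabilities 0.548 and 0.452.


S = -p*log2(p) - (1-p)*log2(1-p)
p = 0.5480, 1-p = 0.4520
= -0.5480 * log2(0.5480) - 0.4520 * log2(0.4520)
= -(-0.4755) - (-0.5178)
= 0.9933

0.9933


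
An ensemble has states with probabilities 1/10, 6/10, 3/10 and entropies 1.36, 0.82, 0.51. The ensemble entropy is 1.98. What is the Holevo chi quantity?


chi = S(rho) - sum_i p_i * S(rho_i)
Weighted entropy = 1/10 * 1.36 + 6/10 * 0.82 + 3/10 * 0.51
= 0.7810
chi = 1.98 - 0.7810
= 1.1990

1.1990


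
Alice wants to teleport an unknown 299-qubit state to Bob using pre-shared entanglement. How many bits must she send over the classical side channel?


Quantum teleportation requires 2 classical bits per qubit teleported.
299 qubit(s) -> 2 * 299 = 598 classical bits

598


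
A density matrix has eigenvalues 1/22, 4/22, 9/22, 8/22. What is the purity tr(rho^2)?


tr(rho^2) = sum of eigenvalues squared
= (1/22)^2 + (4/22)^2 + (9/22)^2 + (8/22)^2
= (1 + 16 + 81 + 64) / 484
= 162/484
= 0.3347

0.3347


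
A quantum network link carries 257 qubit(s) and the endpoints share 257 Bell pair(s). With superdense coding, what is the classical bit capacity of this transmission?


Superdense coding allows 2 classical bits per shared entangled pair.
257 pair(s) -> 2 * 257 = 514 classical bits

514


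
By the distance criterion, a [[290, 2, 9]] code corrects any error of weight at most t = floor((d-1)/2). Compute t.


Code parameters: [[290, 2, 9]], distance d = 9.
Number of correctable errors = floor((d-1)/2)
= floor((9 - 1)/2)
= floor(8/2)
= 4

4


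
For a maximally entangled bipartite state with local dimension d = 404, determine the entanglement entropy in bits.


For a maximally entangled state in d x d:
S = log2(d) = log2(404)
= 8.6582

8.6582


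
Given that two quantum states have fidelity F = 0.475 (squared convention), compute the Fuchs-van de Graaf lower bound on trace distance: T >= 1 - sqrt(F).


Fuchs-van de Graaf (squared-fidelity convention): 1 - sqrt(F) <= T <= sqrt(1 - F).
Lower bound: T >= 1 - sqrt(F)
sqrt(F) = sqrt(0.475) = 0.6892
T >= 1 - 0.6892
T >= 0.3108

0.3108


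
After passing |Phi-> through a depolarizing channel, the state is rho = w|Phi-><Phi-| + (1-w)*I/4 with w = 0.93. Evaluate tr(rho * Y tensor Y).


|Phi-> = (|00> - |11>)/sqrt(2)
For the pure Bell state, <Y_A Y_B> = +1 (Bell-state Pauli correlator).
The maximally-mixed part I/4 has tr(I/4 * P tensor P) = 0 for any traceless Pauli P.
So <Y_A Y_B>_rho = w * (+1) + (1 - w) * 0
= 0.93 * (+1)
= 0.9300

0.9300


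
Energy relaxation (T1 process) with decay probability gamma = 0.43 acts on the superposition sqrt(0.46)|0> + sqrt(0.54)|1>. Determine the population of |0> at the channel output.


For amplitude damping with parameter gamma on state sqrt(a)|0> + sqrt(b)|1>:
alpha^2 = 0.46, beta^2 = 0.54
P(|0>) = alpha^2 + gamma * beta^2
= 0.46 + 0.43 * 0.54
= 0.46 + 0.2322
= 0.6922

0.6922


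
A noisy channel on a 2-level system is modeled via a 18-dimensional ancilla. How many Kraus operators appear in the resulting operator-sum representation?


Tracing out the environment in an orthonormal basis {|i>_E} gives Kraus operators K_i = <i|_E U |0>_E.
Number of Kraus operators = dim(H_env) = d_env
= 18

18
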